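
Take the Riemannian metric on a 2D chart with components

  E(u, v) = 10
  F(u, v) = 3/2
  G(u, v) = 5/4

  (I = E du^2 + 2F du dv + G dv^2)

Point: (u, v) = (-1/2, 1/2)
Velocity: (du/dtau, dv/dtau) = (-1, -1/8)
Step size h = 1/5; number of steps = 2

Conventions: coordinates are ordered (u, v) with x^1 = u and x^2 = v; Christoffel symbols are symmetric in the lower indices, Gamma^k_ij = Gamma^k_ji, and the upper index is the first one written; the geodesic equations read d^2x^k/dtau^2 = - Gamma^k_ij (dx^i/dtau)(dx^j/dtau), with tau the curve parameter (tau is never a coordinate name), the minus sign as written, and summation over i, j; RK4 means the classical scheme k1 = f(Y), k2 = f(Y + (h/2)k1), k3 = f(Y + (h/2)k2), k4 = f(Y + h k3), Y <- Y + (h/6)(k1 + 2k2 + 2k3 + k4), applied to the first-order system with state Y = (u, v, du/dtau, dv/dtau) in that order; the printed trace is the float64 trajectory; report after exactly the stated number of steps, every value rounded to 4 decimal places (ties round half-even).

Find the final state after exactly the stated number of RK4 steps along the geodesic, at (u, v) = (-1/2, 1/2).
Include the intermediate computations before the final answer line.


f(Y) = (du/dtau, dv/dtau, -Gamma^u_ij Y'^i Y'^j, -Gamma^v_ij Y'^i Y'^j) with the Gammas evaluated at the stage position; h = 0.200000; intermediate values shown to 6 dp
step 0: u = -0.5000, v = 0.5000, du/dtau = -1.0000, dv/dtau = -0.1250
step 1:
  k1: at (u, v) = (-0.500000, 0.500000), (du/dtau, dv/dtau) = (-1.000000, -0.125000); Gamma_uuu = 0.000000, Gamma_uuv = 0.000000, Gamma_uvv = 0.000000, Gamma_vuu = 0.000000, Gamma_vuv = 0.000000, Gamma_vvv = 0.000000; k1 = (-1.000000, -0.125000, 0.000000, 0.000000)
  k2: at (u, v) = (-0.600000, 0.487500), (du/dtau, dv/dtau) = (-1.000000, -0.125000); Gamma_uuu = 0.000000, Gamma_uuv = 0.000000, Gamma_uvv = 0.000000, Gamma_vuu = 0.000000, Gamma_vuv = 0.000000, Gamma_vvv = 0.000000; k2 = (-1.000000, -0.125000, 0.000000, 0.000000)
  k3: at (u, v) = (-0.600000, 0.487500), (du/dtau, dv/dtau) = (-1.000000, -0.125000); Gamma_uuu = 0.000000, Gamma_uuv = 0.000000, Gamma_uvv = 0.000000, Gamma_vuu = 0.000000, Gamma_vuv = 0.000000, Gamma_vvv = 0.000000; k3 = (-1.000000, -0.125000, 0.000000, 0.000000)
  k4: at (u, v) = (-0.700000, 0.475000), (du/dtau, dv/dtau) = (-1.000000, -0.125000); Gamma_uuu = 0.000000, Gamma_uuv = 0.000000, Gamma_uvv = 0.000000, Gamma_vuu = 0.000000, Gamma_vuv = 0.000000, Gamma_vvv = 0.000000; k4 = (-1.000000, -0.125000, 0.000000, 0.000000)
  Y <- Y + (h/6)(k1 + 2k2 + 2k3 + k4): u = -0.7000, v = 0.4750, du/dtau = -1.0000, dv/dtau = -0.1250
step 2:
  k1: at (u, v) = (-0.700000, 0.475000), (du/dtau, dv/dtau) = (-1.000000, -0.125000); Gamma_uuu = 0.000000, Gamma_uuv = 0.000000, Gamma_uvv = 0.000000, Gamma_vuu = 0.000000, Gamma_vuv = 0.000000, Gamma_vvv = 0.000000; k1 = (-1.000000, -0.125000, 0.000000, 0.000000)
  k2: at (u, v) = (-0.800000, 0.462500), (du/dtau, dv/dtau) = (-1.000000, -0.125000); Gamma_uuu = 0.000000, Gamma_uuv = 0.000000, Gamma_uvv = 0.000000, Gamma_vuu = 0.000000, Gamma_vuv = 0.000000, Gamma_vvv = 0.000000; k2 = (-1.000000, -0.125000, 0.000000, 0.000000)
  k3: at (u, v) = (-0.800000, 0.462500), (du/dtau, dv/dtau) = (-1.000000, -0.125000); Gamma_uuu = 0.000000, Gamma_uuv = 0.000000, Gamma_uvv = 0.000000, Gamma_vuu = 0.000000, Gamma_vuv = 0.000000, Gamma_vvv = 0.000000; k3 = (-1.000000, -0.125000, 0.000000, 0.000000)
  k4: at (u, v) = (-0.900000, 0.450000), (du/dtau, dv/dtau) = (-1.000000, -0.125000); Gamma_uuu = 0.000000, Gamma_uuv = 0.000000, Gamma_uvv = 0.000000, Gamma_vuu = 0.000000, Gamma_vuv = 0.000000, Gamma_vvv = 0.000000; k4 = (-1.000000, -0.125000, 0.000000, 0.000000)
  Y <- Y + (h/6)(k1 + 2k2 + 2k3 + k4): u = -0.9000, v = 0.4500, du/dtau = -1.0000, dv/dtau = -0.1250

Answer: u = -0.9000, v = 0.4500, du/dtau = -1.0000, dv/dtau = -0.1250


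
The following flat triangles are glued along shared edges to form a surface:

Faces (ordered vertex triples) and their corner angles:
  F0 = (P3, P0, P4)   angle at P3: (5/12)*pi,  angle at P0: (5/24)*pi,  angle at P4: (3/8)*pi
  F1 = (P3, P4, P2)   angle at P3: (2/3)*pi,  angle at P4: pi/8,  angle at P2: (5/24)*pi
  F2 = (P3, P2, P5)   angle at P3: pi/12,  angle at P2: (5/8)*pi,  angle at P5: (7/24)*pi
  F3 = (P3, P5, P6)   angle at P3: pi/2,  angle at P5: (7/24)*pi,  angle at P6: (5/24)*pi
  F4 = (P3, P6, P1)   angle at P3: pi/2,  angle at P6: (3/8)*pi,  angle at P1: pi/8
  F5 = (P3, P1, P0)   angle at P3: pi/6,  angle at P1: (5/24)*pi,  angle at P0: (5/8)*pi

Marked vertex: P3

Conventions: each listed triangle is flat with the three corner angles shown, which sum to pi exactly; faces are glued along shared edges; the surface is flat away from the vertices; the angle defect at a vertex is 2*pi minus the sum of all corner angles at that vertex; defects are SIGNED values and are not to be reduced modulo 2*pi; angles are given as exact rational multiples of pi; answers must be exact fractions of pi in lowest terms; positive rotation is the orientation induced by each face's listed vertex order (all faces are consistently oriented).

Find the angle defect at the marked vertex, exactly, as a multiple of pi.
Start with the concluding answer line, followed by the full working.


Answer: defect(P3) = -pi/3

Sum of corner angles at P3: (7/3)*pi
defect = 2*pi - (7/3)*pi


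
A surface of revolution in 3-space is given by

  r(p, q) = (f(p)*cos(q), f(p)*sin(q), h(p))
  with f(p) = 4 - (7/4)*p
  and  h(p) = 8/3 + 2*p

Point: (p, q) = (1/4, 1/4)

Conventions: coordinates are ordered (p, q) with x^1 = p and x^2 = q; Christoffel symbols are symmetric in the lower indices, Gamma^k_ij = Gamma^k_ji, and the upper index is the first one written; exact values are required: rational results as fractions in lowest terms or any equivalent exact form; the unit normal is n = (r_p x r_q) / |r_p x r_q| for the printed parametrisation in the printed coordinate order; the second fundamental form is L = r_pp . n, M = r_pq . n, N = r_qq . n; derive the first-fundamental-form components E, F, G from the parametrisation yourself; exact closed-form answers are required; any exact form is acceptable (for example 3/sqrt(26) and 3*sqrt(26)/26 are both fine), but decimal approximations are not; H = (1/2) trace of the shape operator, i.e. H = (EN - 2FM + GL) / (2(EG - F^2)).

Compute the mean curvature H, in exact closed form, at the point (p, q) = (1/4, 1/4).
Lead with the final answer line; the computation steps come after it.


Answer: H = 64*sqrt(113)/6441

f = 57/16, f' = -7/4, f'' = 0, h' = 2, h'' = 0
E = 113/16, F = 0, G = 3249/256; answer radicand W^2 = 113/16
unnormalised second-form numerators: l = 0, m = 0, n = 57/8; L = l/sqrt(113/16), and similarly M = m/sqrt(W^2), N = n/sqrt(W^2)
H = (E*n - 2*F*m + G*l) / (2*(EG - F^2)*sqrt(W^2)); E*n - 2*F*m + G*l = 6441/128, EG - F^2 = 367137/4096, so H = (16/57)/sqrt(113/16)


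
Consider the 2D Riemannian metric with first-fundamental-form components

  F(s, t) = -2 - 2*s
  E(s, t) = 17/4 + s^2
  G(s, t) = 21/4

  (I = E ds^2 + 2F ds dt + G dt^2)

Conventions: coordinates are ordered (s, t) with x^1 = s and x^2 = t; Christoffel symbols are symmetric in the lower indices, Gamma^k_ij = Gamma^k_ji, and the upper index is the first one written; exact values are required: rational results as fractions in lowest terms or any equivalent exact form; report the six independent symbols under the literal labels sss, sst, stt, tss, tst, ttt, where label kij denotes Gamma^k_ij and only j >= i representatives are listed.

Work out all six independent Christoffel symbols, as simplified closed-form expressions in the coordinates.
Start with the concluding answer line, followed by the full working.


Answer: Gamma_sss = (20*s - 64)/(20*s^2 - 128*s + 293), Gamma_sst = 0, Gamma_stt = 0, Gamma_tss = (32*s - 136)/(20*s^2 - 128*s + 293), Gamma_tst = 0, Gamma_ttt = 0

E = 17/4 + s^2; F = -2 - 2*s; G = 21/4
Gamma^k_ij = (1/2) g^{kl} (d_i g_jl + d_j g_il - d_l g_ij), with g^inv = (1/(EG-F^2)) [[G, -F], [-F, E]]
first partials: E_s = 2*s, E_t = 0, F_s = -2, F_t = 0, G_s = 0, G_t = 0
D = EG - F^2 = 293/16 - 8*s + (5/4)*s^2
expanded: Gamma^s_ss = (G E_s - 2F F_s + F E_t)/(2D), Gamma^s_st = (G E_t - F G_s)/(2D), Gamma^s_tt = (2G F_t - G G_s - F G_t)/(2D), Gamma^t_ss = (2E F_s - E E_t - F E_s)/(2D), Gamma^t_st = (E G_s - F E_t)/(2D), Gamma^t_tt = (E G_t - 2F F_t + F G_s)/(2D); substitute and cancel common factors


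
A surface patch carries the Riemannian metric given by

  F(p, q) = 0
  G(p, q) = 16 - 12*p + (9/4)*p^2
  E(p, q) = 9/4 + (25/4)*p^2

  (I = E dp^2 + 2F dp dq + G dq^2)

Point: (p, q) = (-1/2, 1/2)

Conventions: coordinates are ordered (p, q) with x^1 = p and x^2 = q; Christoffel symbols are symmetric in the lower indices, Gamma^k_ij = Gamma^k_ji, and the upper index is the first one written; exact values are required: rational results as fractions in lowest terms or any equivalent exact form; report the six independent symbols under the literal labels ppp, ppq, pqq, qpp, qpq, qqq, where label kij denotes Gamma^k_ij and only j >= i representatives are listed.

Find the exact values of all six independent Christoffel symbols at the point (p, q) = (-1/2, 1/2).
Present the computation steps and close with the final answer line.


E = 61/16, F = 0, G = 361/16 at the point
E_p = -25/4, E_q = 0, F_p = 0, F_q = 0, G_p = -57/4, G_q = 0
EG - F^2 = 22021/256;  g^inv = (256/22021) * [[361/16, 0], [0, 61/16]]
first-kind symbols [ij,l] = (1/2)(d_i g_jl + d_j g_il - d_l g_ij): [pp,p] = E_p/2 = -25/8, [pp,q] = F_p - E_q/2 = 0, [pq,p] = E_q/2 = 0, [pq,q] = G_p/2 = -57/8, [qq,p] = F_q - G_p/2 = 57/8, [qq,q] = G_q/2 = 0
Gamma^p_ij = (G*[ij,p] - F*[ij,q])/(EG - F^2), Gamma^q_ij = (E*[ij,q] - F*[ij,p])/(EG - F^2)

Answer: Gamma_ppp = -50/61, Gamma_ppq = 0, Gamma_pqq = 114/61, Gamma_qpp = 0, Gamma_qpq = -6/19, Gamma_qqq = 0


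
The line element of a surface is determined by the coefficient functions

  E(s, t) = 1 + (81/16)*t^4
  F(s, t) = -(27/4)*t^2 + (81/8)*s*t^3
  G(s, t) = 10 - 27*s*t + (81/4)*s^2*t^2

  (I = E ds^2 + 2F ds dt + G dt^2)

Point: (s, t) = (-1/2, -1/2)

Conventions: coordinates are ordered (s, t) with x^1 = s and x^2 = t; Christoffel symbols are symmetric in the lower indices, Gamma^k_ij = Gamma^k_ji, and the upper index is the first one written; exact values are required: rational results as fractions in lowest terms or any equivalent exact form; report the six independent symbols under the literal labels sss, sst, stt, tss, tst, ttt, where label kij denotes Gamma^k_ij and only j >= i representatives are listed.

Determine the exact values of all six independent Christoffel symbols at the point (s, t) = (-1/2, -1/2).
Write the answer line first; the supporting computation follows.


Answer: Gamma_sss = 0, Gamma_sst = -324/1237, Gamma_stt = -324/1237, Gamma_tss = 0, Gamma_tst = 1080/1237, Gamma_ttt = 1080/1237

E = 337/256, F = -135/128, G = 289/64 at the point
E_s = 0, E_t = -81/32, F_s = -81/64, F_t = 189/64, G_s = 135/16, G_t = 135/16
EG - F^2 = 1237/256;  g^inv = (256/1237) * [[289/64, 135/128], [135/128, 337/256]]
first-kind symbols [ij,l] = (1/2)(d_i g_jl + d_j g_il - d_l g_ij): [ss,s] = E_s/2 = 0, [ss,t] = F_s - E_t/2 = 0, [st,s] = E_t/2 = -81/64, [st,t] = G_s/2 = 135/32, [tt,s] = F_t - G_s/2 = -81/64, [tt,t] = G_t/2 = 135/32
Gamma^s_ij = (G*[ij,s] - F*[ij,t])/(EG - F^2), Gamma^t_ij = (E*[ij,t] - F*[ij,s])/(EG - F^2)


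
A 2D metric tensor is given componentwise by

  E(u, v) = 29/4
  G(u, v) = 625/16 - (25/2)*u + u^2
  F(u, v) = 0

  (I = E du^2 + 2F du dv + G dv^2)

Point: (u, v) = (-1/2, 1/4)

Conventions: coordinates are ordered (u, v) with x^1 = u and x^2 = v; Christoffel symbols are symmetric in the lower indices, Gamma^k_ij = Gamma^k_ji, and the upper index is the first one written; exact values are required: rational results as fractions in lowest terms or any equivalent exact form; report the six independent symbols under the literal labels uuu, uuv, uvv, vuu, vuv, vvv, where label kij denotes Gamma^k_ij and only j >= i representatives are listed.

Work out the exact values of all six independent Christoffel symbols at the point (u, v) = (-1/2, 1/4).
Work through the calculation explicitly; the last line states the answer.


E = 29/4, F = 0, G = 729/16 at the point
E_u = 0, E_v = 0, F_u = 0, F_v = 0, G_u = -27/2, G_v = 0
EG - F^2 = 21141/64;  g^inv = (64/21141) * [[729/16, 0], [0, 29/4]]
first-kind symbols [ij,l] = (1/2)(d_i g_jl + d_j g_il - d_l g_ij): [uu,u] = E_u/2 = 0, [uu,v] = F_u - E_v/2 = 0, [uv,u] = E_v/2 = 0, [uv,v] = G_u/2 = -27/4, [vv,u] = F_v - G_u/2 = 27/4, [vv,v] = G_v/2 = 0
Gamma^u_ij = (G*[ij,u] - F*[ij,v])/(EG - F^2), Gamma^v_ij = (E*[ij,v] - F*[ij,u])/(EG - F^2)

Answer: Gamma_uuu = 0, Gamma_uuv = 0, Gamma_uvv = 27/29, Gamma_vuu = 0, Gamma_vuv = -4/27, Gamma_vvv = 0


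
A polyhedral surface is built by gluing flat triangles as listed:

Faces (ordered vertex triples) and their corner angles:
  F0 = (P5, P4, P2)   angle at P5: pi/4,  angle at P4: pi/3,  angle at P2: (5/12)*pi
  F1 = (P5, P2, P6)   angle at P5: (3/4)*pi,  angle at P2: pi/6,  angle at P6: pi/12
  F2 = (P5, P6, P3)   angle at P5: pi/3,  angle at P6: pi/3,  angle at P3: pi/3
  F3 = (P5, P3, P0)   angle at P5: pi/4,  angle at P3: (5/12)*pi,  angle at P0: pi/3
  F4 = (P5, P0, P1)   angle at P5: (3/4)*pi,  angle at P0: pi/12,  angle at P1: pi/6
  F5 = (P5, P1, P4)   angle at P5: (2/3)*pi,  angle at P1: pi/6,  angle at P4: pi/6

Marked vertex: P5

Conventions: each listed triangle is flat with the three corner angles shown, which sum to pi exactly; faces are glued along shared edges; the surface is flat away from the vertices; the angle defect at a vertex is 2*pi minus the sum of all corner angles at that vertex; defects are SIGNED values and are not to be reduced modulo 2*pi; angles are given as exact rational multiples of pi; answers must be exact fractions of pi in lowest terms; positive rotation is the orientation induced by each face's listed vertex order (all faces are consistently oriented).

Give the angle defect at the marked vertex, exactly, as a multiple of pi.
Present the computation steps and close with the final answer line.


Sum of corner angles at P5: 3*pi
defect = 2*pi - 3*pi

Answer: defect(P5) = -pi


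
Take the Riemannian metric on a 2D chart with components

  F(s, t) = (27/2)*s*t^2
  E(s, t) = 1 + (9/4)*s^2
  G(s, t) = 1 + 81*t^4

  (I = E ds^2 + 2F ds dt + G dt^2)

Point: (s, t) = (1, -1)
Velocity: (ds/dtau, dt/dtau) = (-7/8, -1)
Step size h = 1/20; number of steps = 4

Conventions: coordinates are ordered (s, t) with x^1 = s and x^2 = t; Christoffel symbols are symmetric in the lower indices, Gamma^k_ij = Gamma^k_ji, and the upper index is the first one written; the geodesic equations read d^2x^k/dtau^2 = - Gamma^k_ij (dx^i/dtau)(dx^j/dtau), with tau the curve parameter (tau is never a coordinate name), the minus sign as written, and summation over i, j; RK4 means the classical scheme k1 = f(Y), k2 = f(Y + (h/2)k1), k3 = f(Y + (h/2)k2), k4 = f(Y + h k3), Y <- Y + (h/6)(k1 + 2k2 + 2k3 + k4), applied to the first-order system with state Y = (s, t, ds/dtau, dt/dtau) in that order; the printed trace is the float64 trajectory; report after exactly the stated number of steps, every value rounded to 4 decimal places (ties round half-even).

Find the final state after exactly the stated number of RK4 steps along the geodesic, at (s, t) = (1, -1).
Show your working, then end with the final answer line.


f(Y) = (ds/dtau, dt/dtau, -Gamma^s_ij Y'^i Y'^j, -Gamma^t_ij Y'^i Y'^j) with the Gammas evaluated at the stage position; h = 0.050000; intermediate values shown to 6 dp
step 0: s = 1.0000, t = -1.0000, ds/dtau = -0.8750, dt/dtau = -1.0000
step 1:
  k1: at (s, t) = (1.000000, -1.000000), (ds/dtau, dt/dtau) = (-0.875000, -1.000000); Gamma_sss = 0.026706, Gamma_sst = 0.000000, Gamma_stt = -0.320475, Gamma_tss = 0.160237, Gamma_tst = 0.000000, Gamma_ttt = -1.922849; k1 = (-0.875000, -1.000000, 0.300028, 1.800167)
  k2: at (s, t) = (0.978125, -1.025000), (ds/dtau, dt/dtau) = (-0.867499, -0.954996); Gamma_sss = 0.023776, Gamma_sst = 0.000000, Gamma_stt = -0.292450, Gamma_tss = 0.153233, Gamma_tst = 0.000000, Gamma_ttt = -1.884761; k2 = (-0.867499, -0.954996, 0.248826, 1.603618)
  k3: at (s, t) = (0.978313, -1.023875), (ds/dtau, dt/dtau) = (-0.868779, -0.959910); Gamma_sss = 0.023882, Gamma_sst = 0.000000, Gamma_stt = -0.293425, Gamma_tss = 0.153545, Gamma_tst = 0.000000, Gamma_ttt = -1.886532; k3 = (-0.868779, -0.959910, 0.252344, 1.622408)
  k4: at (s, t) = (0.956561, -1.047995), (ds/dtau, dt/dtau) = (-0.862383, -0.918880); Gamma_sss = 0.021359, Gamma_sst = 0.000000, Gamma_stt = -0.268612, Gamma_tss = 0.147144, Gamma_tst = 0.000000, Gamma_ttt = -1.850475; k4 = (-0.862383, -0.918880, 0.210915, 1.452998)
  Y <- Y + (h/6)(k1 + 2k2 + 2k3 + k4): s = 0.9566, t = -1.0479, ds/dtau = -0.8624, dt/dtau = -0.9191
step 2:
  k1: at (s, t) = (0.956584, -1.047906), (ds/dtau, dt/dtau) = (-0.862389, -0.919123); Gamma_sss = 0.021367, Gamma_sst = 0.000000, Gamma_stt = -0.268685, Gamma_tss = 0.147168, Gamma_tst = 0.000000, Gamma_ttt = -1.850612; k1 = (-0.862389, -0.919123, 0.211091, 1.453923)
  k2: at (s, t) = (0.935024, -1.070884), (ds/dtau, dt/dtau) = (-0.857112, -0.882775); Gamma_sss = 0.019214, Gamma_sst = 0.000000, Gamma_stt = -0.246913, Gamma_tss = 0.141395, Gamma_tst = 0.000000, Gamma_ttt = -1.817006; k2 = (-0.857112, -0.882775, 0.178302, 1.312104)
  k3: at (s, t) = (0.935156, -1.069975), (ds/dtau, dt/dtau) = (-0.857932, -0.886321); Gamma_sss = 0.019280, Gamma_sst = 0.000000, Gamma_stt = -0.247553, Gamma_tss = 0.141621, Gamma_tst = 0.000000, Gamma_ttt = -1.818373; k3 = (-0.857932, -0.886321, 0.180278, 1.324209)
  k4: at (s, t) = (0.913687, -1.092222), (ds/dtau, dt/dtau) = (-0.853375, -0.852913); Gamma_sss = 0.017400, Gamma_sst = 0.000000, Gamma_stt = -0.228051, Gamma_tss = 0.136306, Gamma_tst = 0.000000, Gamma_ttt = -1.786521; k4 = (-0.853375, -0.852913, 0.153227, 1.200358)
  Y <- Y + (h/6)(k1 + 2k2 + 2k3 + k4): s = 0.9137, t = -1.0922, ds/dtau = -0.8534, dt/dtau = -0.8531
step 3:
  k1: at (s, t) = (0.913702, -1.092158), (ds/dtau, dt/dtau) = (-0.853377, -0.853066); Gamma_sss = 0.017404, Gamma_sst = 0.000000, Gamma_stt = -0.228094, Gamma_tss = 0.136321, Gamma_tst = 0.000000, Gamma_ttt = -1.786615; k1 = (-0.853377, -0.853066, 0.153314, 1.200880)
  k2: at (s, t) = (0.892367, -1.113484), (ds/dtau, dt/dtau) = (-0.849544, -0.823044); Gamma_sss = 0.015772, Gamma_sst = 0.000000, Gamma_stt = -0.210737, Gamma_tss = 0.131477, Gamma_tst = 0.000000, Gamma_ttt = -1.756775; k2 = (-0.849544, -0.823044, 0.131371, 1.095151)
  k3: at (s, t) = (0.892463, -1.112734), (ds/dtau, dt/dtau) = (-0.850093, -0.825687); Gamma_sss = 0.015815, Gamma_sst = 0.000000, Gamma_stt = -0.211173, Gamma_tss = 0.131647, Gamma_tst = 0.000000, Gamma_ttt = -1.757851; k3 = (-0.850093, -0.825687, 0.132540, 1.103295)
  k4: at (s, t) = (0.871197, -1.133442), (ds/dtau, dt/dtau) = (-0.846750, -0.797901); Gamma_sss = 0.014372, Gamma_sst = 0.000000, Gamma_stt = -0.195474, Gamma_tss = 0.127157, Gamma_tst = 0.000000, Gamma_ttt = -1.729506; k4 = (-0.846750, -0.797901, 0.114143, 1.009913)
  Y <- Y + (h/6)(k1 + 2k2 + 2k3 + k4): s = 0.8712, t = -1.1334, ds/dtau = -0.8467, dt/dtau = -0.7980
step 4:
  k1: at (s, t) = (0.871207, -1.133395), (ds/dtau, dt/dtau) = (-0.846750, -0.798002); Gamma_sss = 0.014374, Gamma_sst = 0.000000, Gamma_stt = -0.195500, Gamma_tss = 0.127168, Gamma_tst = 0.000000, Gamma_ttt = -1.729573; k1 = (-0.846750, -0.798002, 0.114190, 1.010226)
  k2: at (s, t) = (0.850038, -1.153345), (ds/dtau, dt/dtau) = (-0.843895, -0.772746); Gamma_sss = 0.013104, Gamma_sst = 0.000000, Gamma_stt = -0.181366, Gamma_tss = 0.123040, Gamma_tst = 0.000000, Gamma_ttt = -1.702889; k2 = (-0.843895, -0.772746, 0.098968, 0.929233)
  k3: at (s, t) = (0.850109, -1.152713), (ds/dtau, dt/dtau) = (-0.844275, -0.774771); Gamma_sss = 0.013134, Gamma_sst = 0.000000, Gamma_stt = -0.181672, Gamma_tss = 0.123170, Gamma_tst = 0.000000, Gamma_ttt = -1.703752; k3 = (-0.844275, -0.774771, 0.099690, 0.934915)
  k4: at (s, t) = (0.828993, -1.172133), (ds/dtau, dt/dtau) = (-0.841765, -0.751256); Gamma_sss = 0.012000, Gamma_sst = 0.000000, Gamma_stt = -0.168782, Gamma_tss = 0.119322, Gamma_tst = 0.000000, Gamma_ttt = -1.678340; k4 = (-0.841765, -0.751256, 0.086755, 0.862683)
  Y <- Y + (h/6)(k1 + 2k2 + 2k3 + k4): s = 0.8290, t = -1.1721, ds/dtau = -0.8418, dt/dtau = -0.7513

Answer: s = 0.8290, t = -1.1721, ds/dtau = -0.8418, dt/dtau = -0.7513


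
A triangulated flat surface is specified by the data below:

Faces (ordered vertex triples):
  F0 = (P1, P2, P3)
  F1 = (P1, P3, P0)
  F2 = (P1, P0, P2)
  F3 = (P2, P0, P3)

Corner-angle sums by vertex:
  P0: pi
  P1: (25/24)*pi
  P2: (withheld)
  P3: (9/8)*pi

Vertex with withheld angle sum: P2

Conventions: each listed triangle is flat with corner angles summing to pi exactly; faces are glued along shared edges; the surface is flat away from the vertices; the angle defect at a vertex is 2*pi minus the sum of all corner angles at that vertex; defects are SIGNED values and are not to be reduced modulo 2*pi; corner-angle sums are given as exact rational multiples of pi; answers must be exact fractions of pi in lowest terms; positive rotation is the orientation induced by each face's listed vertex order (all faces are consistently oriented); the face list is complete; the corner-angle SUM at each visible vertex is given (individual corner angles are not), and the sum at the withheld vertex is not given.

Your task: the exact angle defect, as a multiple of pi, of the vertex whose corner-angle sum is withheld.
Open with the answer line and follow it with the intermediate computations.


Answer: defect(P2) = (7/6)*pi

V = 4, E = 6, F = 4; chi = V - E + F = 2
Gauss-Bonnet: total defect = 2*pi*chi = 4*pi; visible defects sum to (17/6)*pi


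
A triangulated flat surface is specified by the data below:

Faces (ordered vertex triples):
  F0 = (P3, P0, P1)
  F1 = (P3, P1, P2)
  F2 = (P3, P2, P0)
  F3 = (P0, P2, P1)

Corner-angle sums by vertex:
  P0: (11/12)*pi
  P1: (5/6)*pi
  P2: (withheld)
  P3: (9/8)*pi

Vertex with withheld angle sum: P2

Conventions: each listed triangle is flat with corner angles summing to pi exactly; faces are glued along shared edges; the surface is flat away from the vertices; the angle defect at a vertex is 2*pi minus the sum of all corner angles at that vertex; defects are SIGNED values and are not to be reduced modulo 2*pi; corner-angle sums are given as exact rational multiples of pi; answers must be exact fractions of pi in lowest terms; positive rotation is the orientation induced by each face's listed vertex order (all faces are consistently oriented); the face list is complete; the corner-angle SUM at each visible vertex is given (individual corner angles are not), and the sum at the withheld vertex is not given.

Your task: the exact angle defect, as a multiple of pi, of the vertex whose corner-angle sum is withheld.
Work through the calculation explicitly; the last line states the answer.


V = 4, E = 6, F = 4; chi = V - E + F = 2
Gauss-Bonnet: total defect = 2*pi*chi = 4*pi; visible defects sum to (25/8)*pi

Answer: defect(P2) = (7/8)*pi


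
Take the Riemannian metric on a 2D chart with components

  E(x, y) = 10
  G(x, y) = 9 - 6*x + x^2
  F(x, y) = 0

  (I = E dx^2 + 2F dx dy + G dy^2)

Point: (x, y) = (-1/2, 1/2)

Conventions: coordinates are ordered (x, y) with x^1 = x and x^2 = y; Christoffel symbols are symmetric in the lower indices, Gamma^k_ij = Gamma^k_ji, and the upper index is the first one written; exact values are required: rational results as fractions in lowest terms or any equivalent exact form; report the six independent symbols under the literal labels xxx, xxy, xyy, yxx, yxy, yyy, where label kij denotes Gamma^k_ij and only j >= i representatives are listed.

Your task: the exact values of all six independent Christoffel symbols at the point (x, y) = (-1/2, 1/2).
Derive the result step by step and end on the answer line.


E = 10, F = 0, G = 49/4 at the point
E_x = 0, E_y = 0, F_x = 0, F_y = 0, G_x = -7, G_y = 0
EG - F^2 = 245/2;  g^inv = (2/245) * [[49/4, 0], [0, 10]]
first-kind symbols [ij,l] = (1/2)(d_i g_jl + d_j g_il - d_l g_ij): [xx,x] = E_x/2 = 0, [xx,y] = F_x - E_y/2 = 0, [xy,x] = E_y/2 = 0, [xy,y] = G_x/2 = -7/2, [yy,x] = F_y - G_x/2 = 7/2, [yy,y] = G_y/2 = 0
Gamma^x_ij = (G*[ij,x] - F*[ij,y])/(EG - F^2), Gamma^y_ij = (E*[ij,y] - F*[ij,x])/(EG - F^2)

Answer: Gamma_xxx = 0, Gamma_xxy = 0, Gamma_xyy = 7/20, Gamma_yxx = 0, Gamma_yxy = -2/7, Gamma_yyy = 0


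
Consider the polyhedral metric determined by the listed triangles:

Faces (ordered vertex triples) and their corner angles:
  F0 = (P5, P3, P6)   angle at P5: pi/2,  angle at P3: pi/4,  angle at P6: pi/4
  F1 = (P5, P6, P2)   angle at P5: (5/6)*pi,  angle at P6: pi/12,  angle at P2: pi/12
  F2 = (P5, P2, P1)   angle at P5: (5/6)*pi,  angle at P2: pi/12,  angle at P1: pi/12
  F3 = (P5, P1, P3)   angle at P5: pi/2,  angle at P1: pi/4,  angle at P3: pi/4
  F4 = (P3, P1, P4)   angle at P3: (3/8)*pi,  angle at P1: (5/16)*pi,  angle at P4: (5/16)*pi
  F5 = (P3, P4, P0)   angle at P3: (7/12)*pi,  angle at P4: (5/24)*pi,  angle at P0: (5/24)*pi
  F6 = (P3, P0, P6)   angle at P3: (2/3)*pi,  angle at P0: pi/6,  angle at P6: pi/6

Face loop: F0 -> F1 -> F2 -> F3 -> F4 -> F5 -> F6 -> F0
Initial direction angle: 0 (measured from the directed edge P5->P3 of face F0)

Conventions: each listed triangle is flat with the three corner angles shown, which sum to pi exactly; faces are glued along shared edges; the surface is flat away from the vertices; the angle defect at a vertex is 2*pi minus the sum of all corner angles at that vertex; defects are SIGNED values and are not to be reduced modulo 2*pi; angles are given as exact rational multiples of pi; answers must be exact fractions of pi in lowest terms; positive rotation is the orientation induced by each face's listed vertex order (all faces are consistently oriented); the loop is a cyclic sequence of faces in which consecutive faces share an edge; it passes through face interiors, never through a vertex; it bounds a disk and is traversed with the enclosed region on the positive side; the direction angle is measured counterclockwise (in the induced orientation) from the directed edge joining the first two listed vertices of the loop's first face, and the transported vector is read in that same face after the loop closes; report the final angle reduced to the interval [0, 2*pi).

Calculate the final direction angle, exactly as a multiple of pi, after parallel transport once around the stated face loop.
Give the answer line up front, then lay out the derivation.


Answer: final direction angle = (29/24)*pi

enclosed vertex P3: corner angles sum to (17/8)*pi, defect = 2*pi - (17/8)*pi = -pi/8
enclosed vertex P5: corner angles sum to (8/3)*pi, defect = 2*pi - (8/3)*pi = (-2/3)*pi
final direction = starting direction + enclosed defect total, reduced mod 2*pi (induced orientation)
final angle = 0 - (19/24)*pi = (29/24)*pi (mod 2*pi)


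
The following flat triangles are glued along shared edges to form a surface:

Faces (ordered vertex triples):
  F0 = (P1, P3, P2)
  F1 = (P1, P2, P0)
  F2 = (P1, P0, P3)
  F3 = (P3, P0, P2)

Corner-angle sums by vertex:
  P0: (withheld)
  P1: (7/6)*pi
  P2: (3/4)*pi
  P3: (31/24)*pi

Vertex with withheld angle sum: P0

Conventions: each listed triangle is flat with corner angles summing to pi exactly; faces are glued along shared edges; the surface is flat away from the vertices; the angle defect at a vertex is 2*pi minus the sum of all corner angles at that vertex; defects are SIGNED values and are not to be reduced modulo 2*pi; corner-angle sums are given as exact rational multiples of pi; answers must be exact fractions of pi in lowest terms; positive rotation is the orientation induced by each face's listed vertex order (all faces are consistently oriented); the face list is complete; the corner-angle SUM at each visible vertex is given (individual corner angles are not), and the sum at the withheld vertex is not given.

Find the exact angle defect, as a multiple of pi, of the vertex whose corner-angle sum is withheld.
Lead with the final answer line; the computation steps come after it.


Answer: defect(P0) = (29/24)*pi

V = 4, E = 6, F = 4; chi = V - E + F = 2
Gauss-Bonnet: total defect = 2*pi*chi = 4*pi; visible defects sum to (67/24)*pi


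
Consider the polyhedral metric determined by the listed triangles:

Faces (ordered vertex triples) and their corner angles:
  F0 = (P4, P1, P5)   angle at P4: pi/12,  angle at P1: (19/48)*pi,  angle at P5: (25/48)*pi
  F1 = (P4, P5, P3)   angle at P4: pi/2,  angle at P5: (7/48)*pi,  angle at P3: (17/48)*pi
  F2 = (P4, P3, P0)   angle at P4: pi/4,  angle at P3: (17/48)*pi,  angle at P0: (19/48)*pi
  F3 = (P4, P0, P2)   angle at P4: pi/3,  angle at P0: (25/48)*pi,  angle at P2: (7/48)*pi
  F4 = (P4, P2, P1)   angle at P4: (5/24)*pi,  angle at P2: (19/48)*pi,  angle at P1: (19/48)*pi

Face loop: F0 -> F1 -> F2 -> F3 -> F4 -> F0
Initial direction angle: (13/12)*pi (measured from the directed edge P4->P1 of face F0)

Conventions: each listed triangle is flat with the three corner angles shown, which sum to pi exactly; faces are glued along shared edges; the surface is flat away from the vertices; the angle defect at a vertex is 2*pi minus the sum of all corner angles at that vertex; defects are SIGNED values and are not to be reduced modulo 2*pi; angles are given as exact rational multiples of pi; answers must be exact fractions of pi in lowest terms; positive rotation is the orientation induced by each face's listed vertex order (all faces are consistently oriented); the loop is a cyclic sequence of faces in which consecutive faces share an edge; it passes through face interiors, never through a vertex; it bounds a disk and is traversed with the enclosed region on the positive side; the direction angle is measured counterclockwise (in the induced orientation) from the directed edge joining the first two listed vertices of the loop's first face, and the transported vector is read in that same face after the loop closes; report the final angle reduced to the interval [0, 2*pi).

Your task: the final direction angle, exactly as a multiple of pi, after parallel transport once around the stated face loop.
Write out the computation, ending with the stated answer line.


enclosed vertex P4: corner angles sum to (11/8)*pi, defect = 2*pi - (11/8)*pi = (5/8)*pi
holonomy = initial angle + sum of enclosed defects (mod 2*pi), positive in the induced orientation
final angle = (13/12)*pi + (5/8)*pi = (41/24)*pi (mod 2*pi)

Answer: final direction angle = (41/24)*pi


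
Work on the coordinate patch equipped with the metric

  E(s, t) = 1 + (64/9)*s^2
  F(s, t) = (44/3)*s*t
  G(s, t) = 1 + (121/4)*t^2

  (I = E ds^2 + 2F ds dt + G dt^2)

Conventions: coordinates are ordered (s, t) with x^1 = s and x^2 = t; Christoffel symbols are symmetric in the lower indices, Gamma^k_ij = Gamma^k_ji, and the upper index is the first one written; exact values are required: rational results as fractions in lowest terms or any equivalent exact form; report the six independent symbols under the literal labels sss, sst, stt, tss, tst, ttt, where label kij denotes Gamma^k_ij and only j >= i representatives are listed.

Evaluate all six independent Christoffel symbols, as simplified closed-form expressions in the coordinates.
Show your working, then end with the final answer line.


E = 1 + (64/9)*s^2; F = (44/3)*s*t; G = 1 + (121/4)*t^2
Gamma^k_ij = (1/2) g^{kl} (d_i g_jl + d_j g_il - d_l g_ij), with g^inv = (1/(EG-F^2)) [[G, -F], [-F, E]]
first partials: E_s = (128/9)*s, E_t = 0, F_s = (44/3)*t, F_t = (44/3)*s, G_s = 0, G_t = (121/2)*t
D = EG - F^2 = 1 + (121/4)*t^2 + (64/9)*s^2
expanded: Gamma^s_ss = (G E_s - 2F F_s + F E_t)/(2D), Gamma^s_st = (G E_t - F G_s)/(2D), Gamma^s_tt = (2G F_t - G G_s - F G_t)/(2D), Gamma^t_ss = (2E F_s - E E_t - F E_s)/(2D), Gamma^t_st = (E G_s - F E_t)/(2D), Gamma^t_tt = (E G_t - 2F F_t + F G_s)/(2D); substitute and cancel common factors

Answer: Gamma_sss = 256*s/(256*s^2 + 1089*t^2 + 36), Gamma_sst = 0, Gamma_stt = 528*s/(256*s^2 + 1089*t^2 + 36), Gamma_tss = 528*t/(256*s^2 + 1089*t^2 + 36), Gamma_tst = 0, Gamma_ttt = 1089*t/(256*s^2 + 1089*t^2 + 36)


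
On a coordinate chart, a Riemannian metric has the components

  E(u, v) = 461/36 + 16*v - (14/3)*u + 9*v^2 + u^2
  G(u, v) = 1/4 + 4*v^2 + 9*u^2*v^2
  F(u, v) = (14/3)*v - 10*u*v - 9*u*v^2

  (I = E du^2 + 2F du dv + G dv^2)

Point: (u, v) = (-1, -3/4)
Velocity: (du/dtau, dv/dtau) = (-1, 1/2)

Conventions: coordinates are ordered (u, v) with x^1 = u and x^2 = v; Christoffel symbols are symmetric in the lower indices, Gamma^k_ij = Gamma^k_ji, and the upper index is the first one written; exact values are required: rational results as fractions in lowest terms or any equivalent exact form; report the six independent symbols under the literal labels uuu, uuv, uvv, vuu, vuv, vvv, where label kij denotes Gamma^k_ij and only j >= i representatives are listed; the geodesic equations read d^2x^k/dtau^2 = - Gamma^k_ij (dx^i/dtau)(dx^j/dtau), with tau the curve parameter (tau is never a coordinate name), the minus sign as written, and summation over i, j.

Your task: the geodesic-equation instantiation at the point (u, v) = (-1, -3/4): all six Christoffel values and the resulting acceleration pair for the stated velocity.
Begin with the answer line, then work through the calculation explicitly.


Answer: Gamma_uuu = -41835/119756, Gamma_uuv = -47475/119756, Gamma_uvv = -39/188, Gamma_vuu = -14041/119756, Gamma_vuv = -117441/119756, Gamma_vvv = -273/188; accelerations (d^2u/dtau^2, d^2v/dtau^2) = (2283/479024, -239699/479024)

E = 1661/144, F = -95/16, G = 121/16 at the point
E_u = -20/3, E_v = 5/2, F_u = 39/16, F_v = 7/6, G_u = -81/8, G_v = -39/2
EG - F^2 = 29939/576;  g^inv = (576/29939) * [[121/16, 95/16], [95/16, 1661/144]]
first-kind symbols [ij,l] = (1/2)(d_i g_jl + d_j g_il - d_l g_ij): [uu,u] = E_u/2 = -10/3, [uu,v] = F_u - E_v/2 = 19/16, [uv,u] = E_v/2 = 5/4, [uv,v] = G_u/2 = -81/16, [vv,u] = F_v - G_u/2 = 299/48, [vv,v] = G_v/2 = -39/4
Gamma^u_ij = (G*[ij,u] - F*[ij,v])/(EG - F^2), Gamma^v_ij = (E*[ij,v] - F*[ij,u])/(EG - F^2)
Gamma_uuu = -41835/119756, Gamma_uuv = -47475/119756, Gamma_uvv = -39/188, Gamma_vuu = -14041/119756, Gamma_vuv = -117441/119756, Gamma_vvv = -273/188
d^2u/dtau^2 = -(Gamma_uuu*(-1)^2 + 2*Gamma_uuv*(-1)*(1/2) + Gamma_uvv*(1/2)^2) = 2283/479024
d^2v/dtau^2 = -(Gamma_vuu*(-1)^2 + 2*Gamma_vuv*(-1)*(1/2) + Gamma_vvv*(1/2)^2) = -239699/479024


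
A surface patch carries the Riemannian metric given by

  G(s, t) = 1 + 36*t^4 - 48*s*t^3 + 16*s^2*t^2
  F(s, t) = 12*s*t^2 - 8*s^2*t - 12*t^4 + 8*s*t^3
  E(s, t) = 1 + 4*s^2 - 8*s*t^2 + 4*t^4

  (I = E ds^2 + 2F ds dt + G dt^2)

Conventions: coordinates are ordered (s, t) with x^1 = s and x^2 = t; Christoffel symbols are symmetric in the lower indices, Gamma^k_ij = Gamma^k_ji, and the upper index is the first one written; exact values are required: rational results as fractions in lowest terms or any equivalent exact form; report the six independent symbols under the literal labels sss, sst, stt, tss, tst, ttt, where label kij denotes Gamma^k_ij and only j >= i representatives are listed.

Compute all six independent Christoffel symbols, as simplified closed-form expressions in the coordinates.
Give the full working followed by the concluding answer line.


E = 1 + 4*s^2 - 8*s*t^2 + 4*t^4; F = 12*s*t^2 - 8*s^2*t - 12*t^4 + 8*s*t^3; G = 1 + 36*t^4 - 48*s*t^3 + 16*s^2*t^2
Gamma^k_ij = (1/2) g^{kl} (d_i g_jl + d_j g_il - d_l g_ij), with g^inv = (1/(EG-F^2)) [[G, -F], [-F, E]]
first partials: E_s = 8*s - 8*t^2, E_t = -16*s*t + 16*t^3, F_s = 12*t^2 - 16*s*t + 8*t^3, F_t = 24*s*t - 8*s^2 - 48*t^3 + 24*s*t^2, G_s = -48*t^3 + 32*s*t^2, G_t = 144*t^3 - 144*s*t^2 + 32*s^2*t
D = EG - F^2 = 1 + 4*s^2 - 8*s*t^2 + 40*t^4 - 48*s*t^3 + 16*s^2*t^2
expanded: Gamma^s_ss = (G E_s - 2F F_s + F E_t)/(2D), Gamma^s_st = (G E_t - F G_s)/(2D), Gamma^s_tt = (2G F_t - G G_s - F G_t)/(2D), Gamma^t_ss = (2E F_s - E E_t - F E_s)/(2D), Gamma^t_st = (E G_s - F E_t)/(2D), Gamma^t_tt = (E G_t - 2F F_t + F G_s)/(2D); substitute and cancel common factors

Answer: Gamma_sss = (4*s - 4*t^2)/(16*s^2*t^2 + 4*s^2 - 48*s*t^3 - 8*s*t^2 + 40*t^4 + 1), Gamma_sst = (-8*s*t + 8*t^3)/(16*s^2*t^2 + 4*s^2 - 48*s*t^3 - 8*s*t^2 + 40*t^4 + 1), Gamma_stt = (-8*s^2 + 8*s*t^2 + 24*s*t - 24*t^3)/(16*s^2*t^2 + 4*s^2 - 48*s*t^3 - 8*s*t^2 + 40*t^4 + 1), Gamma_tss = (-8*s*t + 12*t^2)/(16*s^2*t^2 + 4*s^2 - 48*s*t^3 - 8*s*t^2 + 40*t^4 + 1), Gamma_tst = (16*s*t^2 - 24*t^3)/(16*s^2*t^2 + 4*s^2 - 48*s*t^3 - 8*s*t^2 + 40*t^4 + 1), Gamma_ttt = (16*s^2*t - 72*s*t^2 + 72*t^3)/(16*s^2*t^2 + 4*s^2 - 48*s*t^3 - 8*s*t^2 + 40*t^4 + 1)


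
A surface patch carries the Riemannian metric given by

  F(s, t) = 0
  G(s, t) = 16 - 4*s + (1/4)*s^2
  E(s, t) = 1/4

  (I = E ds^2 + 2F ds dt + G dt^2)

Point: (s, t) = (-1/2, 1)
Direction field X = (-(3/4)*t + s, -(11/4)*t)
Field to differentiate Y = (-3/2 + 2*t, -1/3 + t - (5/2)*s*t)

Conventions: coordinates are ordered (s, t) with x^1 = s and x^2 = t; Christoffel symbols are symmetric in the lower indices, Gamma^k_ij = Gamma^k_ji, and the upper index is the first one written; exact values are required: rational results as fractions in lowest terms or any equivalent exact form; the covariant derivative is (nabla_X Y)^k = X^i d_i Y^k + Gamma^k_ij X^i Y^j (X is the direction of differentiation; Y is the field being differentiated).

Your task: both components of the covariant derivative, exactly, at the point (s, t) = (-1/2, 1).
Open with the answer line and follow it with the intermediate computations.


Answer: (nabla_X Y)^s = -4829/96, (nabla_X Y)^t = -2137/816

E = 1/4, F = 0, G = 289/16 at the point
E_s = 0, E_t = 0, F_s = 0, F_t = 0, G_s = -17/4, G_t = 0
EG - F^2 = 289/64;  g^inv = (64/289) * [[289/16, 0], [0, 1/4]]
first-kind symbols [ij,l] = (1/2)(d_i g_jl + d_j g_il - d_l g_ij): [ss,s] = E_s/2 = 0, [ss,t] = F_s - E_t/2 = 0, [st,s] = E_t/2 = 0, [st,t] = G_s/2 = -17/8, [tt,s] = F_t - G_s/2 = 17/8, [tt,t] = G_t/2 = 0
Gamma^s_ij = (G*[ij,s] - F*[ij,t])/(EG - F^2), Gamma^t_ij = (E*[ij,t] - F*[ij,s])/(EG - F^2)
Gamma_sss = 0, Gamma_sst = 0, Gamma_stt = 17/2, Gamma_tss = 0, Gamma_tst = -2/17, Gamma_ttt = 0
X = (-5/4, -11/4), Y = (1/2, 23/12) at the point


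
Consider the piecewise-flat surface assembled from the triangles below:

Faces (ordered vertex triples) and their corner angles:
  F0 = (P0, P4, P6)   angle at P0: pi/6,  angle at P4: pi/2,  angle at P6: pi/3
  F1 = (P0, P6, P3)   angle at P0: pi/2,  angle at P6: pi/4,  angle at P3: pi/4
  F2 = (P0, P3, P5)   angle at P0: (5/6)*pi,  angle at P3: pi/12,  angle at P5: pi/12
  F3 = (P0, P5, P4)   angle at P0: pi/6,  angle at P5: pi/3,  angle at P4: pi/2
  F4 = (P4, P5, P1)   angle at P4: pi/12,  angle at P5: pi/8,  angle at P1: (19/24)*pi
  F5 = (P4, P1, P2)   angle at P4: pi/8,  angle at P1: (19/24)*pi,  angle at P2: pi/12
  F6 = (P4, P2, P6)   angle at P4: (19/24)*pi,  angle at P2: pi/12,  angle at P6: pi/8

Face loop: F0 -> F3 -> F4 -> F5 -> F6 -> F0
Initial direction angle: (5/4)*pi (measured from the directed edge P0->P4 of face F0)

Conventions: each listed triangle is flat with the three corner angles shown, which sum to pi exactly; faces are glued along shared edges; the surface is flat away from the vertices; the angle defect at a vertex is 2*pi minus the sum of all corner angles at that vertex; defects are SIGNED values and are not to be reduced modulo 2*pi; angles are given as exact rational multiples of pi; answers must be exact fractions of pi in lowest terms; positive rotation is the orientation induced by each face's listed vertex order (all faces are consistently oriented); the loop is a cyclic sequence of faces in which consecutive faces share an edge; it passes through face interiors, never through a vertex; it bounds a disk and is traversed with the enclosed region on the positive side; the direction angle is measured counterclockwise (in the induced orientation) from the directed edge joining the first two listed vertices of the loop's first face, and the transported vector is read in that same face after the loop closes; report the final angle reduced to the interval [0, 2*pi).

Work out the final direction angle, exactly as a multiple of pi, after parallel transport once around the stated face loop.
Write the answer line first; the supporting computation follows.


Answer: final direction angle = (5/4)*pi

enclosed vertex P4: corner angles sum to 2*pi, defect = 2*pi - 2*pi = 0
by Gauss-Bonnet the loop rotates the vector by the enclosed defect sum (positive orientation, mod 2*pi)
final angle = (5/4)*pi + 0 = (5/4)*pi (mod 2*pi)
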